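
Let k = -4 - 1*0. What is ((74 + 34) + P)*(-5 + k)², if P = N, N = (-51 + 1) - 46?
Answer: 972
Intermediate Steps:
k = -4 (k = -4 + 0 = -4)
N = -96 (N = -50 - 46 = -96)
P = -96
((74 + 34) + P)*(-5 + k)² = ((74 + 34) - 96)*(-5 - 4)² = (108 - 96)*(-9)² = 12*81 = 972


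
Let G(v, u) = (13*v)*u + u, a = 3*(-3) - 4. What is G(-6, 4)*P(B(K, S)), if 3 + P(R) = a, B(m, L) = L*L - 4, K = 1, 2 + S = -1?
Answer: 4928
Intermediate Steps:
S = -3 (S = -2 - 1 = -3)
a = -13 (a = -9 - 4 = -13)
G(v, u) = u + 13*u*v (G(v, u) = 13*u*v + u = u + 13*u*v)
B(m, L) = -4 + L² (B(m, L) = L² - 4 = -4 + L²)
P(R) = -16 (P(R) = -3 - 13 = -16)
G(-6, 4)*P(B(K, S)) = (4*(1 + 13*(-6)))*(-16) = (4*(1 - 78))*(-16) = (4*(-77))*(-16) = -308*(-16) = 4928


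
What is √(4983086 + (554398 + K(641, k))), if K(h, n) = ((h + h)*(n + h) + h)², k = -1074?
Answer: √307436973709 ≈ 5.5447e+5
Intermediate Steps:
K(h, n) = (h + 2*h*(h + n))² (K(h, n) = ((2*h)*(h + n) + h)² = (2*h*(h + n) + h)² = (h + 2*h*(h + n))²)
√(4983086 + (554398 + K(641, k))) = √(4983086 + (554398 + 641²*(1 + 2*641 + 2*(-1074))²)) = √(4983086 + (554398 + 410881*(1 + 1282 - 2148)²)) = √(4983086 + (554398 + 410881*(-865)²)) = √(4983086 + (554398 + 410881*748225)) = √(4983086 + (554398 + 307431436225)) = √(4983086 + 307431990623) = √307436973709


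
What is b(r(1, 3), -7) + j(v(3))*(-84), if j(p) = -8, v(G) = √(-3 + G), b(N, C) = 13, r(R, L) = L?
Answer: 685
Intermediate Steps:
b(r(1, 3), -7) + j(v(3))*(-84) = 13 - 8*(-84) = 13 + 672 = 685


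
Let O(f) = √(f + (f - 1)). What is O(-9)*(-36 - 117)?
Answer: -153*I*√19 ≈ -666.91*I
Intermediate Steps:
O(f) = √(-1 + 2*f) (O(f) = √(f + (-1 + f)) = √(-1 + 2*f))
O(-9)*(-36 - 117) = √(-1 + 2*(-9))*(-36 - 117) = √(-1 - 18)*(-153) = √(-19)*(-153) = (I*√19)*(-153) = -153*I*√19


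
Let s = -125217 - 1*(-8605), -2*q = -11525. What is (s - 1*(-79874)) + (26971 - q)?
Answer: -31059/2 ≈ -15530.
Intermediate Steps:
q = 11525/2 (q = -½*(-11525) = 11525/2 ≈ 5762.5)
s = -116612 (s = -125217 + 8605 = -116612)
(s - 1*(-79874)) + (26971 - q) = (-116612 - 1*(-79874)) + (26971 - 1*11525/2) = (-116612 + 79874) + (26971 - 11525/2) = -36738 + 42417/2 = -31059/2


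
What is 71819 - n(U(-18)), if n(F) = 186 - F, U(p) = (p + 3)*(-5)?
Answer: 71708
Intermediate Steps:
U(p) = -15 - 5*p (U(p) = (3 + p)*(-5) = -15 - 5*p)
71819 - n(U(-18)) = 71819 - (186 - (-15 - 5*(-18))) = 71819 - (186 - (-15 + 90)) = 71819 - (186 - 1*75) = 71819 - (186 - 75) = 71819 - 1*111 = 71819 - 111 = 71708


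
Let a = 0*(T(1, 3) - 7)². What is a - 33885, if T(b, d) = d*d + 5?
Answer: -33885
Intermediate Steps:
T(b, d) = 5 + d² (T(b, d) = d² + 5 = 5 + d²)
a = 0 (a = 0*((5 + 3²) - 7)² = 0*((5 + 9) - 7)² = 0*(14 - 7)² = 0*7² = 0*49 = 0)
a - 33885 = 0 - 33885 = -33885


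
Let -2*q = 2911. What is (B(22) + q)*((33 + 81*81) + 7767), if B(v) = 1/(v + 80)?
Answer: -355339010/17 ≈ -2.0902e+7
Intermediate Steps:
q = -2911/2 (q = -½*2911 = -2911/2 ≈ -1455.5)
B(v) = 1/(80 + v)
(B(22) + q)*((33 + 81*81) + 7767) = (1/(80 + 22) - 2911/2)*((33 + 81*81) + 7767) = (1/102 - 2911/2)*((33 + 6561) + 7767) = (1/102 - 2911/2)*(6594 + 7767) = -74230/51*14361 = -355339010/17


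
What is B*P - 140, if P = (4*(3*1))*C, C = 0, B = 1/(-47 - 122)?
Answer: -140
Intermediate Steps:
B = -1/169 (B = 1/(-169) = -1/169 ≈ -0.0059172)
P = 0 (P = (4*(3*1))*0 = (4*3)*0 = 12*0 = 0)
B*P - 140 = -1/169*0 - 140 = 0 - 140 = -140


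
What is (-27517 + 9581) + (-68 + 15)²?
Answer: -15127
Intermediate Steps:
(-27517 + 9581) + (-68 + 15)² = -17936 + (-53)² = -17936 + 2809 = -15127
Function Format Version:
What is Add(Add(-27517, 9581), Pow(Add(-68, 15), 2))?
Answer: -15127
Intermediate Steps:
Add(Add(-27517, 9581), Pow(Add(-68, 15), 2)) = Add(-17936, Pow(-53, 2)) = Add(-17936, 2809) = -15127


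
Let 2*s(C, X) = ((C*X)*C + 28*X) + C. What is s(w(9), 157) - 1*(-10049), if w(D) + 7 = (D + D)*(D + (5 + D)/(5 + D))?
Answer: 2361760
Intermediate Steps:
w(D) = -7 + 2*D*(1 + D) (w(D) = -7 + (D + D)*(D + (5 + D)/(5 + D)) = -7 + (2*D)*(D + 1) = -7 + (2*D)*(1 + D) = -7 + 2*D*(1 + D))
s(C, X) = C/2 + 14*X + X*C**2/2 (s(C, X) = (((C*X)*C + 28*X) + C)/2 = ((X*C**2 + 28*X) + C)/2 = ((28*X + X*C**2) + C)/2 = (C + 28*X + X*C**2)/2 = C/2 + 14*X + X*C**2/2)
s(w(9), 157) - 1*(-10049) = ((-7 + 2*9 + 2*9**2)/2 + 14*157 + (1/2)*157*(-7 + 2*9 + 2*9**2)**2) - 1*(-10049) = ((-7 + 18 + 2*81)/2 + 2198 + (1/2)*157*(-7 + 18 + 2*81)**2) + 10049 = ((-7 + 18 + 162)/2 + 2198 + (1/2)*157*(-7 + 18 + 162)**2) + 10049 = ((1/2)*173 + 2198 + (1/2)*157*173**2) + 10049 = (173/2 + 2198 + (1/2)*157*29929) + 10049 = (173/2 + 2198 + 4698853/2) + 10049 = 2351711 + 10049 = 2361760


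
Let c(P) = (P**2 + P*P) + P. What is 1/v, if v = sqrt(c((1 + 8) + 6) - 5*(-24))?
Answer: sqrt(65)/195 ≈ 0.041345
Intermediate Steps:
c(P) = P + 2*P**2 (c(P) = (P**2 + P**2) + P = 2*P**2 + P = P + 2*P**2)
v = 3*sqrt(65) (v = sqrt(((1 + 8) + 6)*(1 + 2*((1 + 8) + 6)) - 5*(-24)) = sqrt((9 + 6)*(1 + 2*(9 + 6)) + 120) = sqrt(15*(1 + 2*15) + 120) = sqrt(15*(1 + 30) + 120) = sqrt(15*31 + 120) = sqrt(465 + 120) = sqrt(585) = 3*sqrt(65) ≈ 24.187)
1/v = 1/(3*sqrt(65)) = sqrt(65)/195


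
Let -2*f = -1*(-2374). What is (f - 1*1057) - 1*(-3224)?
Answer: 980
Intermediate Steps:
f = -1187 (f = -(-1)*(-2374)/2 = -½*2374 = -1187)
(f - 1*1057) - 1*(-3224) = (-1187 - 1*1057) - 1*(-3224) = (-1187 - 1057) + 3224 = -2244 + 3224 = 980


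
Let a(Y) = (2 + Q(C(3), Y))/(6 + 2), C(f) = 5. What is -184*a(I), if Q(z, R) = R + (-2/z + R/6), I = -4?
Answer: 1058/15 ≈ 70.533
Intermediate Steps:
Q(z, R) = -2/z + 7*R/6 (Q(z, R) = R + (-2/z + R*(1/6)) = R + (-2/z + R/6) = -2/z + 7*R/6)
a(Y) = 1/5 + 7*Y/48 (a(Y) = (2 + (-2/5 + 7*Y/6))/(6 + 2) = (2 + (-2*1/5 + 7*Y/6))/8 = (2 + (-2/5 + 7*Y/6))*(1/8) = (8/5 + 7*Y/6)*(1/8) = 1/5 + 7*Y/48)
-184*a(I) = -184*(1/5 + (7/48)*(-4)) = -184*(1/5 - 7/12) = -184*(-23/60) = 1058/15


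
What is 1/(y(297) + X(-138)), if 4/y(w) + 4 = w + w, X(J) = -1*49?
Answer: -295/14453 ≈ -0.020411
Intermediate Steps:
X(J) = -49
y(w) = 4/(-4 + 2*w) (y(w) = 4/(-4 + (w + w)) = 4/(-4 + 2*w))
1/(y(297) + X(-138)) = 1/(2/(-2 + 297) - 49) = 1/(2/295 - 49) = 1/(-14453/295) = -295/14453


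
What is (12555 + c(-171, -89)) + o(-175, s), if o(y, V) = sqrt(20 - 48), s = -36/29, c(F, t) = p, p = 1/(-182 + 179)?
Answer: 37664/3 + 2*I*sqrt(7) ≈ 12555.0 + 5.2915*I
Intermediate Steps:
p = -1/3 (p = 1/(-3) = -1/3 ≈ -0.33333)
c(F, t) = -1/3
s = -36/29 (s = -36*1/29 = -36/29 ≈ -1.2414)
o(y, V) = 2*I*sqrt(7) (o(y, V) = sqrt(-28) = 2*I*sqrt(7))
(12555 + c(-171, -89)) + o(-175, s) = (12555 - 1/3) + 2*I*sqrt(7) = 37664/3 + 2*I*sqrt(7)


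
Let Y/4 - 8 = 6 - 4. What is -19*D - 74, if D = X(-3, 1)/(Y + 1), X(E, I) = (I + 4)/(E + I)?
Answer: -5973/82 ≈ -72.841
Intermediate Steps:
Y = 40 (Y = 32 + 4*(6 - 4) = 32 + 4*2 = 32 + 8 = 40)
X(E, I) = (4 + I)/(E + I)
D = -5/82 (D = ((4 + 1)/(-3 + 1))/(40 + 1) = (5/(-2))/41 = (-½*5)/41 = (1/41)*(-5/2) = -5/82 ≈ -0.060976)
-19*D - 74 = -19*(-5/82) - 74 = 95/82 - 74 = -5973/82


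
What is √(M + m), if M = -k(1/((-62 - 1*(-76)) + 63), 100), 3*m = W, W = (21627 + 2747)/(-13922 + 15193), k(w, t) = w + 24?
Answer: I*√1518926863839/293601 ≈ 4.1977*I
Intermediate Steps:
k(w, t) = 24 + w
W = 24374/1271 ≈ 19.177
m = 24374/3813 (m = (⅓)*(24374/1271) = 24374/3813 ≈ 6.3923)
M = -1849/77 (M = -(24 + 1/((-62 - 1*(-76)) + 63)) = -(24 + 1/((-62 + 76) + 63)) = -(24 + 1/(14 + 63)) = -(24 + 1/77) = -1*1849/77 = -1849/77 ≈ -24.013)
√(M + m) = √(-1849/77 + 24374/3813) = √(-5173439/293601) = I*√1518926863839/293601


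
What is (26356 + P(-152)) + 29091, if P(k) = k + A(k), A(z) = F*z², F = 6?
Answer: 193919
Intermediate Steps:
A(z) = 6*z²
P(k) = k + 6*k²
(26356 + P(-152)) + 29091 = (26356 - 152*(1 + 6*(-152))) + 29091 = (26356 - 152*(1 - 912)) + 29091 = (26356 - 152*(-911)) + 29091 = (26356 + 138472) + 29091 = 164828 + 29091 = 193919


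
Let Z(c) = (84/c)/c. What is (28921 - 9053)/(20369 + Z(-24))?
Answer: 953664/977719 ≈ 0.97540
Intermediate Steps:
Z(c) = 84/c**2
(28921 - 9053)/(20369 + Z(-24)) = (28921 - 9053)/(20369 + 84/(-24)**2) = 19868/(20369 + 84*(1/576)) = 19868/(20369 + 7/48) = 19868/(977719/48) = 19868*(48/977719) = 953664/977719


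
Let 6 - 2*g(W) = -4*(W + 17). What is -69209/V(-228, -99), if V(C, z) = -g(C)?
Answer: -69209/419 ≈ -165.18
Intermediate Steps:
g(W) = 37 + 2*W (g(W) = 3 - (-2)*(W + 17) = 3 - (-2)*(17 + W) = 3 - (-68 - 4*W)/2 = 3 + (34 + 2*W) = 37 + 2*W)
V(C, z) = -37 - 2*C (V(C, z) = -(37 + 2*C) = -37 - 2*C)
-69209/V(-228, -99) = -69209/(-37 - 2*(-228)) = -69209/(-37 + 456) = -69209/419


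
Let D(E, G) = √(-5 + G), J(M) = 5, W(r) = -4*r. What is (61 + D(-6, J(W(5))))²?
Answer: 3721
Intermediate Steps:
(61 + D(-6, J(W(5))))² = (61 + √(-5 + 5))² = (61 + √0)² = (61 + 0)² = 61² = 3721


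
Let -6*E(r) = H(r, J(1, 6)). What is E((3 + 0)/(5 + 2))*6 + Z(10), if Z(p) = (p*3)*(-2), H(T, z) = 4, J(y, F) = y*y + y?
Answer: -64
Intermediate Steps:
J(y, F) = y + y² (J(y, F) = y² + y = y + y²)
Z(p) = -6*p (Z(p) = (3*p)*(-2) = -6*p)
E(r) = -⅔ (E(r) = -⅙*4 = -⅔)
E((3 + 0)/(5 + 2))*6 + Z(10) = -⅔*6 - 6*10 = -4 - 60 = -64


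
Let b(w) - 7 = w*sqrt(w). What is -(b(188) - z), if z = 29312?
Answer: 29305 - 376*sqrt(47) ≈ 26727.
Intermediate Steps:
b(w) = 7 + w**(3/2) (b(w) = 7 + w*sqrt(w) = 7 + w**(3/2))
-(b(188) - z) = -((7 + 188**(3/2)) - 1*29312) = -((7 + 376*sqrt(47)) - 29312) = -(-29305 + 376*sqrt(47)) = 29305 - 376*sqrt(47)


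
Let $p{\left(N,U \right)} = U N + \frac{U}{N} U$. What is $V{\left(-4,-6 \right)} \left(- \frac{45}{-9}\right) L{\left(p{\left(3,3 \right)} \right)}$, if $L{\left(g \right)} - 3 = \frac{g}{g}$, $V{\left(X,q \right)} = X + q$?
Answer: $-200$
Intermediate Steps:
$p{\left(N,U \right)} = N U + \frac{U^{2}}{N}$
$L{\left(g \right)} = 4$ ($L{\left(g \right)} = 3 + \frac{g}{g} = 3 + 1 = 4$)
$V{\left(-4,-6 \right)} \left(- \frac{45}{-9}\right) L{\left(p{\left(3,3 \right)} \right)} = \left(-4 - 6\right) \left(- \frac{45}{-9}\right) 4 = - 10 \left(\left(-45\right) \left(- \frac{1}{9}\right)\right) 4 = \left(-10\right) 5 \cdot 4 = \left(-50\right) 4 = -200$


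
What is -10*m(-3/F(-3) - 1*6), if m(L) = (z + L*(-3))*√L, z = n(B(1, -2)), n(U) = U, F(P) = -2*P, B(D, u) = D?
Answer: -205*I*√26/2 ≈ -522.65*I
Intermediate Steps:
z = 1
m(L) = √L*(1 - 3*L) (m(L) = (1 + L*(-3))*√L = (1 - 3*L)*√L = √L*(1 - 3*L))
-10*m(-3/F(-3) - 1*6) = -10*√(-3/((-2*(-3))) - 1*6)*(1 - 3*(-3/((-2*(-3))) - 1*6)) = -10*√(-3/6 - 6)*(1 - 3*(-3/6 - 6)) = -10*√(-3*⅙ - 6)*(1 - 3*(-3*⅙ - 6)) = -10*√(-½ - 6)*(1 - 3*(-½ - 6)) = -10*√(-13/2)*(1 - 3*(-13/2)) = -10*I*√26/2*(1 + 39/2) = -10*I*√26/2*41/2 = -205*I*√26/2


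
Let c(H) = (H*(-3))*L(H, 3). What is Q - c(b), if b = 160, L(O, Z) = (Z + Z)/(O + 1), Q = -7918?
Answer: -1271918/161 ≈ -7900.1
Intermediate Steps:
L(O, Z) = 2*Z/(1 + O) (L(O, Z) = (2*Z)/(1 + O) = 2*Z/(1 + O))
c(H) = -18*H/(1 + H) (c(H) = (H*(-3))*(2*3/(1 + H)) = (-3*H)*(6/(1 + H)) = -18*H/(1 + H))
Q - c(b) = -7918 - (-18)*160/(1 + 160) = -7918 - (-18)*160/161 = -7918 - 1*(-2880/161) = -7918 + 2880/161 = -1271918/161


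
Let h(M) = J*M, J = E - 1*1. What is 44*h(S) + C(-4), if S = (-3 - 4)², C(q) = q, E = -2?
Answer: -6472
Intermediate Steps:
S = 49 (S = (-7)² = 49)
J = -3 (J = -2 - 1*1 = -2 - 1 = -3)
h(M) = -3*M
44*h(S) + C(-4) = 44*(-3*49) - 4 = 44*(-147) - 4 = -6468 - 4 = -6472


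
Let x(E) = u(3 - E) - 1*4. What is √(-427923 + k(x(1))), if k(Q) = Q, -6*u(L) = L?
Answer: I*√3851346/3 ≈ 654.16*I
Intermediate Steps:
u(L) = -L/6
x(E) = -9/2 + E/6 (x(E) = -(3 - E)/6 - 1*4 = (-½ + E/6) - 4 = -9/2 + E/6)
√(-427923 + k(x(1))) = √(-427923 + (-9/2 + (⅙)*1)) = √(-427923 + (-9/2 + ⅙)) = √(-427923 - 13/3) = √(-1283782/3) = I*√3851346/3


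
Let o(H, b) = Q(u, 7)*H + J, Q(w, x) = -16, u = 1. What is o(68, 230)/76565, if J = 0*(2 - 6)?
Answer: -1088/76565 ≈ -0.014210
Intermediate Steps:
J = 0 (J = 0*(-4) = 0)
o(H, b) = -16*H (o(H, b) = -16*H + 0 = -16*H)
o(68, 230)/76565 = -16*68/76565 = -1088*1/76565 = -1088/76565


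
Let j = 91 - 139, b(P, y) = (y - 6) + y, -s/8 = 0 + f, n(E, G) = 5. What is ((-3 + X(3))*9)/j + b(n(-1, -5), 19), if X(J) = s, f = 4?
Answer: 617/16 ≈ 38.563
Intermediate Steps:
s = -32 (s = -8*(0 + 4) = -8*4 = -32)
b(P, y) = -6 + 2*y (b(P, y) = (-6 + y) + y = -6 + 2*y)
X(J) = -32
j = -48
((-3 + X(3))*9)/j + b(n(-1, -5), 19) = ((-3 - 32)*9)/(-48) + (-6 + 2*19) = -35*9*(-1/48) + (-6 + 38) = -315*(-1/48) + 32 = 105/16 + 32 = 617/16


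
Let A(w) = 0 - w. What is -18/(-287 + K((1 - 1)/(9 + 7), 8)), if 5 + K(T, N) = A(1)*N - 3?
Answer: 6/101 ≈ 0.059406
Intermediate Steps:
A(w) = -w
K(T, N) = -8 - N (K(T, N) = -5 + ((-1*1)*N - 3) = -5 + (-N - 3) = -5 + (-3 - N) = -8 - N)
-18/(-287 + K((1 - 1)/(9 + 7), 8)) = -18/(-287 + (-8 - 1*8)) = -18/(-287 + (-8 - 8)) = -18/(-287 - 16) = -18/(-303) = -1/303*(-18) = 6/101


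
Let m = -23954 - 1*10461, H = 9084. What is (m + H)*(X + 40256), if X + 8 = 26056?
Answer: -1679546624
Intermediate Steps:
X = 26048 (X = -8 + 26056 = 26048)
m = -34415 (m = -23954 - 10461 = -34415)
(m + H)*(X + 40256) = (-34415 + 9084)*(26048 + 40256) = -25331*66304 = -1679546624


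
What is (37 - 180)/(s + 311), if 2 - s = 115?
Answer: -13/18 ≈ -0.72222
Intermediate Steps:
s = -113 (s = 2 - 1*115 = 2 - 115 = -113)
(37 - 180)/(s + 311) = (37 - 180)/(-113 + 311) = -143/198 = -143*1/198 = -13/18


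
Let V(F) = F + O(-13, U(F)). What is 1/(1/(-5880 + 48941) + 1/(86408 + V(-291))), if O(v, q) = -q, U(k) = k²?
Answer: 61835596/44497 ≈ 1389.7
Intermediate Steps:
V(F) = F - F²
1/(1/(-5880 + 48941) + 1/(86408 + V(-291))) = 1/(1/(-5880 + 48941) + 1/(86408 - 291*(1 - 1*(-291)))) = 1/(1/43061 + 1/(86408 - 291*(1 + 291))) = 1/(1/43061 + 1/(86408 - 291*292)) = 1/(1/43061 + 1/(86408 - 84972)) = 1/(1/43061 + 1/1436) = 1/(44497/61835596) = 61835596/44497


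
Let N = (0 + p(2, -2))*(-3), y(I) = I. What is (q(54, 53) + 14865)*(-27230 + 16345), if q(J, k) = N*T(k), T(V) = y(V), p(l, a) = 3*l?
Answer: -151421235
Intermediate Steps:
T(V) = V
N = -18 (N = (0 + 3*2)*(-3) = (0 + 6)*(-3) = 6*(-3) = -18)
q(J, k) = -18*k
(q(54, 53) + 14865)*(-27230 + 16345) = (-18*53 + 14865)*(-27230 + 16345) = (-954 + 14865)*(-10885) = 13911*(-10885) = -151421235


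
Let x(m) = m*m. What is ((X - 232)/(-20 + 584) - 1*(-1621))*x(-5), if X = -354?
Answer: 11420725/282 ≈ 40499.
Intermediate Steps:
x(m) = m²
((X - 232)/(-20 + 584) - 1*(-1621))*x(-5) = ((-354 - 232)/(-20 + 584) - 1*(-1621))*(-5)² = (-586/564 + 1621)*25 = (-586*1/564 + 1621)*25 = (-293/282 + 1621)*25 = (456829/282)*25 = 11420725/282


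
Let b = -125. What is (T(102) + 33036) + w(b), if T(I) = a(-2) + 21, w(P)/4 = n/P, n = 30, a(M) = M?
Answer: 826351/25 ≈ 33054.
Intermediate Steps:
w(P) = 120/P (w(P) = 4*(30/P) = 120/P)
T(I) = 19 (T(I) = -2 + 21 = 19)
(T(102) + 33036) + w(b) = (19 + 33036) + 120/(-125) = 33055 + 120*(-1/125) = 33055 - 24/25 = 826351/25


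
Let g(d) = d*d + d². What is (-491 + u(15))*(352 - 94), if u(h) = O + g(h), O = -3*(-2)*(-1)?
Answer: -12126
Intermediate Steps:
g(d) = 2*d² (g(d) = d² + d² = 2*d²)
O = -6 (O = 6*(-1) = -6)
u(h) = -6 + 2*h²
(-491 + u(15))*(352 - 94) = (-491 + (-6 + 2*15²))*(352 - 94) = (-491 + (-6 + 2*225))*258 = (-491 + (-6 + 450))*258 = (-491 + 444)*258 = -47*258 = -12126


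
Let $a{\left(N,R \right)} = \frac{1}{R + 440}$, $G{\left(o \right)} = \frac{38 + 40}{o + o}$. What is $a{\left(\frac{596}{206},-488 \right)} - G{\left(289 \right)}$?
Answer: $- \frac{2161}{13872} \approx -0.15578$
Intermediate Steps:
$G{\left(o \right)} = \frac{39}{o}$ ($G{\left(o \right)} = \frac{78}{2 o} = 78 \frac{1}{2 o} = \frac{39}{o}$)
$a{\left(N,R \right)} = \frac{1}{440 + R}$
$a{\left(\frac{596}{206},-488 \right)} - G{\left(289 \right)} = \frac{1}{440 - 488} - \frac{39}{289} = \frac{1}{-48} - 39 \cdot \frac{1}{289} = - \frac{1}{48} - \frac{39}{289} = - \frac{2161}{13872}$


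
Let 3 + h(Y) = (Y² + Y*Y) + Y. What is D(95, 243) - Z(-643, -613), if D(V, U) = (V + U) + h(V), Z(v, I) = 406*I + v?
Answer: 268001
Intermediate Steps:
Z(v, I) = v + 406*I
h(Y) = -3 + Y + 2*Y² (h(Y) = -3 + ((Y² + Y*Y) + Y) = -3 + ((Y² + Y²) + Y) = -3 + (2*Y² + Y) = -3 + (Y + 2*Y²) = -3 + Y + 2*Y²)
D(V, U) = -3 + U + 2*V + 2*V² (D(V, U) = (V + U) + (-3 + V + 2*V²) = (U + V) + (-3 + V + 2*V²) = -3 + U + 2*V + 2*V²)
D(95, 243) - Z(-643, -613) = (-3 + 243 + 2*95 + 2*95²) - (-643 + 406*(-613)) = (-3 + 243 + 190 + 2*9025) - (-643 - 248878) = (-3 + 243 + 190 + 18050) - 1*(-249521) = 18480 + 249521 = 268001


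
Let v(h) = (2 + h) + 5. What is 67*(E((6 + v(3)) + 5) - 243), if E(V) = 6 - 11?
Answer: -16616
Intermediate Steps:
v(h) = 7 + h
E(V) = -5
67*(E((6 + v(3)) + 5) - 243) = 67*(-5 - 243) = 67*(-248) = -16616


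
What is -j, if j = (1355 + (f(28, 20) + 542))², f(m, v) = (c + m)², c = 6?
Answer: -9320809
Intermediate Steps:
f(m, v) = (6 + m)²
j = 9320809 (j = (1355 + ((6 + 28)² + 542))² = (1355 + (34² + 542))² = (1355 + (1156 + 542))² = (1355 + 1698)² = 3053² = 9320809)
-j = -1*9320809 = -9320809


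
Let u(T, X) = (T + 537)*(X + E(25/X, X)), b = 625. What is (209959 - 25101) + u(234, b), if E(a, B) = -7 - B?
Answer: 179461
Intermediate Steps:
u(T, X) = -3759 - 7*T (u(T, X) = (T + 537)*(X + (-7 - X)) = (537 + T)*(-7) = -3759 - 7*T)
(209959 - 25101) + u(234, b) = (209959 - 25101) + (-3759 - 7*234) = 184858 + (-3759 - 1638) = 184858 - 5397 = 179461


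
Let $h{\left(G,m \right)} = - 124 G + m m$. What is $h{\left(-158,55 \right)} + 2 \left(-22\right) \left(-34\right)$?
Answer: $24113$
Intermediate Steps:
$h{\left(G,m \right)} = m^{2} - 124 G$ ($h{\left(G,m \right)} = - 124 G + m^{2} = m^{2} - 124 G$)
$h{\left(-158,55 \right)} + 2 \left(-22\right) \left(-34\right) = \left(55^{2} - -19592\right) + 2 \left(-22\right) \left(-34\right) = \left(3025 + 19592\right) - -1496 = 22617 + 1496 = 24113$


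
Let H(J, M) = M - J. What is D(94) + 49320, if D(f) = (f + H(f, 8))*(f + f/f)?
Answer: 50080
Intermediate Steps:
D(f) = 8 + 8*f (D(f) = (f + (8 - f))*(f + f/f) = 8*(f + 1) = 8*(1 + f) = 8 + 8*f)
D(94) + 49320 = (8 + 8*94) + 49320 = (8 + 752) + 49320 = 760 + 49320 = 50080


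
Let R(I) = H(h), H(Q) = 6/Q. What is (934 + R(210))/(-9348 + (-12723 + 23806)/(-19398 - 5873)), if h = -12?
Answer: -47180957/472488782 ≈ -0.099856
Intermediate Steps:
R(I) = -1/2 (R(I) = 6/(-12) = 6*(-1/12) = -1/2)
(934 + R(210))/(-9348 + (-12723 + 23806)/(-19398 - 5873)) = (934 - 1/2)/(-9348 + (-12723 + 23806)/(-19398 - 5873)) = 1867/(2*(-9348 + 11083/(-25271))) = 1867/(2*(-9348 + 11083*(-1/25271))) = 1867/(2*(-9348 - 11083/25271)) = 1867/(2*(-236244391/25271)) = (1867/2)*(-25271/236244391) = -47180957/472488782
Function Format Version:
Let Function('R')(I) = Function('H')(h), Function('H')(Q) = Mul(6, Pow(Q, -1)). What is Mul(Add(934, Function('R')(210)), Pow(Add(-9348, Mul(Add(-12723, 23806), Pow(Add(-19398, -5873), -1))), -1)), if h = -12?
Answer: Rational(-47180957, 472488782) ≈ -0.099856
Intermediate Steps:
Function('R')(I) = Rational(-1, 2) (Function('R')(I) = Mul(6, Pow(-12, -1)) = Mul(6, Rational(-1, 12)) = Rational(-1, 2))
Mul(Add(934, Function('R')(210)), Pow(Add(-9348, Mul(Add(-12723, 23806), Pow(Add(-19398, -5873), -1))), -1)) = Mul(Add(934, Rational(-1, 2)), Pow(Add(-9348, Mul(Add(-12723, 23806), Pow(Add(-19398, -5873), -1))), -1)) = Mul(Rational(1867, 2), Pow(Add(-9348, Mul(11083, Pow(-25271, -1))), -1)) = Mul(Rational(1867, 2), Pow(Add(-9348, Mul(11083, Rational(-1, 25271))), -1)) = Mul(Rational(1867, 2), Pow(Add(-9348, Rational(-11083, 25271)), -1)) = Mul(Rational(1867, 2), Pow(Rational(-236244391, 25271), -1)) = Mul(Rational(1867, 2), Rational(-25271, 236244391)) = Rational(-47180957, 472488782)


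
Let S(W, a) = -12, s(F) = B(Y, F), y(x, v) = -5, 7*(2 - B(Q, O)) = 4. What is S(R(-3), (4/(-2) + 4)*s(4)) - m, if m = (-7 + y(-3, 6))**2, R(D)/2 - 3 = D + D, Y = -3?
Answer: -156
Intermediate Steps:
B(Q, O) = 10/7 (B(Q, O) = 2 - 1/7*4 = 2 - 4/7 = 10/7)
s(F) = 10/7
R(D) = 6 + 4*D (R(D) = 6 + 2*(D + D) = 6 + 2*(2*D) = 6 + 4*D)
m = 144 (m = (-7 - 5)**2 = (-12)**2 = 144)
S(R(-3), (4/(-2) + 4)*s(4)) - m = -12 - 1*144 = -12 - 144 = -156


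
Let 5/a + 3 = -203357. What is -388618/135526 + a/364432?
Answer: -2880082644139699/1004395268413952 ≈ -2.8675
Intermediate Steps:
a = -1/40672 (a = 5/(-3 - 203357) = 5/(-203360) = 5*(-1/203360) = -1/40672 ≈ -2.4587e-5)
-388618/135526 + a/364432 = -388618/135526 - 1/40672/364432 = -388618*1/135526 - 1/40672*1/364432 = -194309/67763 - 1/14822178304 = -2880082644139699/1004395268413952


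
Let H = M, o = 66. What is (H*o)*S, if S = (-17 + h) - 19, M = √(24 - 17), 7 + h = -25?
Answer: -4488*√7 ≈ -11874.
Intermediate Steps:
h = -32 (h = -7 - 25 = -32)
M = √7 ≈ 2.6458
H = √7 ≈ 2.6458
S = -68 (S = (-17 - 32) - 19 = -49 - 19 = -68)
(H*o)*S = (√7*66)*(-68) = (66*√7)*(-68) = -4488*√7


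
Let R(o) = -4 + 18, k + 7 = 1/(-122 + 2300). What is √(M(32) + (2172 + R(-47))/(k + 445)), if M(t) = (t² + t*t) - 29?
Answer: √1841931308046495/953965 ≈ 44.989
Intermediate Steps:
k = -15245/2178 (k = -7 + 1/(-122 + 2300) = -7 + 1/2178 = -15245/2178 ≈ -6.9995)
R(o) = 14
M(t) = -29 + 2*t² (M(t) = (t² + t²) - 29 = 2*t² - 29 = -29 + 2*t²)
√(M(32) + (2172 + R(-47))/(k + 445)) = √((-29 + 2*32²) + (2172 + 14)/(-15245/2178 + 445)) = √((-29 + 2*1024) + 2186/(953965/2178)) = √((-29 + 2048) + 2186*(2178/953965)) = √(2019 + 4761108/953965) = √(1930816443/953965) = √1841931308046495/953965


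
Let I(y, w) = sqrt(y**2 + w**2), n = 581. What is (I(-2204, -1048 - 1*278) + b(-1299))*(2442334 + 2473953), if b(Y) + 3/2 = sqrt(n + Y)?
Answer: -14748861/2 + 9832574*sqrt(1653973) + 4916287*I*sqrt(718) ≈ 1.2638e+10 + 1.3173e+8*I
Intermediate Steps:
b(Y) = -3/2 + sqrt(581 + Y)
I(y, w) = sqrt(w**2 + y**2)
(I(-2204, -1048 - 1*278) + b(-1299))*(2442334 + 2473953) = (sqrt((-1048 - 1*278)**2 + (-2204)**2) + (-3/2 + sqrt(581 - 1299)))*(2442334 + 2473953) = (sqrt((-1048 - 278)**2 + 4857616) + (-3/2 + sqrt(-718)))*4916287 = (sqrt((-1326)**2 + 4857616) + (-3/2 + I*sqrt(718)))*4916287 = (sqrt(1758276 + 4857616) + (-3/2 + I*sqrt(718)))*4916287 = (sqrt(6615892) + (-3/2 + I*sqrt(718)))*4916287 = (2*sqrt(1653973) + (-3/2 + I*sqrt(718)))*4916287 = (-3/2 + 2*sqrt(1653973) + I*sqrt(718))*4916287 = -14748861/2 + 9832574*sqrt(1653973) + 4916287*I*sqrt(718)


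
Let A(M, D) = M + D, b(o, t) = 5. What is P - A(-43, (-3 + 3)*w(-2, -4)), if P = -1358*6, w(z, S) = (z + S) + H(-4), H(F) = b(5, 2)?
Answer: -8105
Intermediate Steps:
H(F) = 5
w(z, S) = 5 + S + z (w(z, S) = (z + S) + 5 = (S + z) + 5 = 5 + S + z)
A(M, D) = D + M
P = -8148
P - A(-43, (-3 + 3)*w(-2, -4)) = -8148 - ((-3 + 3)*(5 - 4 - 2) - 43) = -8148 - (0*(-1) - 43) = -8148 - (0 - 43) = -8148 - 1*(-43) = -8148 + 43 = -8105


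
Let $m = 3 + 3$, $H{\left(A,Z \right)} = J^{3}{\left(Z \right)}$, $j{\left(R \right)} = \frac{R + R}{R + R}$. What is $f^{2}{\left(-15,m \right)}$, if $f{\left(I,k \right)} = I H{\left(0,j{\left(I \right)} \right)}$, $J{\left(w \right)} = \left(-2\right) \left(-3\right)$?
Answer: $10497600$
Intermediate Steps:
$j{\left(R \right)} = 1$ ($j{\left(R \right)} = \frac{2 R}{2 R} = 2 R \frac{1}{2 R} = 1$)
$J{\left(w \right)} = 6$
$H{\left(A,Z \right)} = 216$ ($H{\left(A,Z \right)} = 6^{3} = 216$)
$m = 6$
$f{\left(I,k \right)} = 216 I$ ($f{\left(I,k \right)} = I 216 = 216 I$)
$f^{2}{\left(-15,m \right)} = \left(216 \left(-15\right)\right)^{2} = \left(-3240\right)^{2} = 10497600$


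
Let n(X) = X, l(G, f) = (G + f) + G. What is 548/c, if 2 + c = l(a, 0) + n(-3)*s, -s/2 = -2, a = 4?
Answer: -274/3 ≈ -91.333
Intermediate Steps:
l(G, f) = f + 2*G
s = 4 (s = -2*(-2) = 4)
c = -6 (c = -2 + ((0 + 2*4) - 3*4) = -2 + ((0 + 8) - 12) = -2 + (8 - 12) = -2 - 4 = -6)
548/c = 548/(-6) = 548*(-⅙) = -274/3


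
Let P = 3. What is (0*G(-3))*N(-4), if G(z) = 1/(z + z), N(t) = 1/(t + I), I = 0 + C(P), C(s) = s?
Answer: 0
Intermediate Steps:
I = 3 (I = 0 + 3 = 3)
N(t) = 1/(3 + t) (N(t) = 1/(t + 3) = 1/(3 + t))
G(z) = 1/(2*z)
(0*G(-3))*N(-4) = (0*((½)/(-3)))/(3 - 4) = (0*((½)*(-⅓)))/(-1) = (0*(-⅙))*(-1) = 0*(-1) = 0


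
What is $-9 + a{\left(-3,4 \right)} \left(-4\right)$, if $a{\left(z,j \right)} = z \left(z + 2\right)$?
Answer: $-21$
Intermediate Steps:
$a{\left(z,j \right)} = z \left(2 + z\right)$
$-9 + a{\left(-3,4 \right)} \left(-4\right) = -9 + - 3 \left(2 - 3\right) \left(-4\right) = -9 + \left(-3\right) \left(-1\right) \left(-4\right) = -9 + 3 \left(-4\right) = -9 - 12 = -21$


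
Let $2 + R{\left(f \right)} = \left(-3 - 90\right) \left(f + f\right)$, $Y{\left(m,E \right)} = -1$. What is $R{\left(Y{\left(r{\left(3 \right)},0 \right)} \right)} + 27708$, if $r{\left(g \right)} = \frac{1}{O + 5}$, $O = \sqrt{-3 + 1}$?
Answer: $27892$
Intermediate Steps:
$O = i \sqrt{2}$ ($O = \sqrt{-2} = i \sqrt{2} \approx 1.4142 i$)
$r{\left(g \right)} = \frac{1}{5 + i \sqrt{2}}$ ($r{\left(g \right)} = \frac{1}{i \sqrt{2} + 5} = \frac{1}{5 + i \sqrt{2}}$)
$R{\left(f \right)} = -2 - 186 f$ ($R{\left(f \right)} = -2 + \left(-3 - 90\right) \left(f + f\right) = -2 - 93 \cdot 2 f = -2 - 186 f$)
$R{\left(Y{\left(r{\left(3 \right)},0 \right)} \right)} + 27708 = \left(-2 - -186\right) + 27708 = \left(-2 + 186\right) + 27708 = 184 + 27708 = 27892$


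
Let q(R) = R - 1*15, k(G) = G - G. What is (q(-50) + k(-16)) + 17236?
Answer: 17171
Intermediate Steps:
k(G) = 0
q(R) = -15 + R (q(R) = R - 15 = -15 + R)
(q(-50) + k(-16)) + 17236 = ((-15 - 50) + 0) + 17236 = (-65 + 0) + 17236 = -65 + 17236 = 17171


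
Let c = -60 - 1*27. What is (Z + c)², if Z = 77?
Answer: 100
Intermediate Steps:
c = -87 (c = -60 - 27 = -87)
(Z + c)² = (77 - 87)² = (-10)² = 100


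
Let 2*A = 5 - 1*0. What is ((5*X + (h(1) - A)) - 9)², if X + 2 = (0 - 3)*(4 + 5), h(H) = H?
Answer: 96721/4 ≈ 24180.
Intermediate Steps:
A = 5/2 (A = (5 - 1*0)/2 = (5 + 0)/2 = (½)*5 = 5/2 ≈ 2.5000)
X = -29 (X = -2 + (0 - 3)*(4 + 5) = -2 - 3*9 = -2 - 27 = -29)
((5*X + (h(1) - A)) - 9)² = ((5*(-29) + (1 - 1*5/2)) - 9)² = ((-145 + (1 - 5/2)) - 9)² = ((-145 - 3/2) - 9)² = (-293/2 - 9)² = (-311/2)² = 96721/4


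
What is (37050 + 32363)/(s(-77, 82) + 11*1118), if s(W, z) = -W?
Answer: 69413/12375 ≈ 5.6091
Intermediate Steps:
(37050 + 32363)/(s(-77, 82) + 11*1118) = (37050 + 32363)/(-1*(-77) + 11*1118) = 69413/(77 + 12298) = 69413/12375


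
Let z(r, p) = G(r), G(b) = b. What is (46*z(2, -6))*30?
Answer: 2760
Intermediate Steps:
z(r, p) = r
(46*z(2, -6))*30 = (46*2)*30 = 92*30 = 2760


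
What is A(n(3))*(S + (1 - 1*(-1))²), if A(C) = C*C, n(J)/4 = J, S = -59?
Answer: -7920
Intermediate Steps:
n(J) = 4*J
A(C) = C²
A(n(3))*(S + (1 - 1*(-1))²) = (4*3)²*(-59 + (1 - 1*(-1))²) = 12²*(-59 + (1 + 1)²) = 144*(-59 + 2²) = 144*(-59 + 4) = 144*(-55) = -7920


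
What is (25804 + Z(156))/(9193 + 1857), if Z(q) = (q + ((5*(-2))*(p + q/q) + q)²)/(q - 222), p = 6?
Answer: 1918/825 ≈ 2.3248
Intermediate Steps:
Z(q) = (q + (-70 + q)²)/(-222 + q) (Z(q) = (q + ((5*(-2))*(6 + q/q) + q)²)/(q - 222) = (q + (-10*(6 + 1) + q)²)/(-222 + q) = (q + (-10*7 + q)²)/(-222 + q) = (q + (-70 + q)²)/(-222 + q))
(25804 + Z(156))/(9193 + 1857) = (25804 + (156 + (-70 + 156)²)/(-222 + 156))/(9193 + 1857) = (25804 + (156 + 86²)/(-66))/11050 = (25804 - (156 + 7396)/66)*(1/11050) = (25804 - 1/66*7552)*(1/11050) = (25804 - 3776/33)*(1/11050) = (847756/33)*(1/11050) = 1918/825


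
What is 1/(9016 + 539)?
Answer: 1/9555 ≈ 0.00010466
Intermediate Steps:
1/(9016 + 539) = 1/9555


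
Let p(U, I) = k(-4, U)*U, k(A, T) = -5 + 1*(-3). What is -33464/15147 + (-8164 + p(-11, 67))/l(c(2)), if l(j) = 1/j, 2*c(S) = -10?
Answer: 611602396/15147 ≈ 40378.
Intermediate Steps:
k(A, T) = -8 (k(A, T) = -5 - 3 = -8)
c(S) = -5 (c(S) = (1/2)*(-10) = -5)
p(U, I) = -8*U
-33464/15147 + (-8164 + p(-11, 67))/l(c(2)) = -33464/15147 + (-8164 - 8*(-11))/(1/(-5)) = -33464*1/15147 + (-8164 + 88)/(-1/5) = -33464/15147 - 8076*(-5) = -33464/15147 + 40380 = 611602396/15147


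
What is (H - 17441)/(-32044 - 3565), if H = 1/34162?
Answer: 85117063/173782094 ≈ 0.48979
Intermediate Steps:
H = 1/34162 ≈ 2.9272e-5
(H - 17441)/(-32044 - 3565) = (1/34162 - 17441)/(-32044 - 3565) = -595819441/34162/(-35609) = -595819441/34162*(-1/35609) = 85117063/173782094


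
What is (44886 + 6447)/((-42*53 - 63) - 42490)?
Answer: -51333/44779 ≈ -1.1464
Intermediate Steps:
(44886 + 6447)/((-42*53 - 63) - 42490) = 51333/((-2226 - 63) - 42490) = 51333/(-2289 - 42490) = 51333/(-44779) = 51333*(-1/44779) = -51333/44779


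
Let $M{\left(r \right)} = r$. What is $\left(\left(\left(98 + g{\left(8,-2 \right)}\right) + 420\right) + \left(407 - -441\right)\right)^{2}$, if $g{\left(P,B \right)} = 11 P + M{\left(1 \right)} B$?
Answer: $2108304$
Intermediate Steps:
$g{\left(P,B \right)} = B + 11 P$ ($g{\left(P,B \right)} = 11 P + 1 B = 11 P + B = B + 11 P$)
$\left(\left(\left(98 + g{\left(8,-2 \right)}\right) + 420\right) + \left(407 - -441\right)\right)^{2} = \left(\left(\left(98 + \left(-2 + 11 \cdot 8\right)\right) + 420\right) + \left(407 - -441\right)\right)^{2} = \left(\left(\left(98 + \left(-2 + 88\right)\right) + 420\right) + \left(407 + 441\right)\right)^{2} = \left(\left(\left(98 + 86\right) + 420\right) + 848\right)^{2} = \left(\left(184 + 420\right) + 848\right)^{2} = \left(604 + 848\right)^{2} = 1452^{2} = 2108304$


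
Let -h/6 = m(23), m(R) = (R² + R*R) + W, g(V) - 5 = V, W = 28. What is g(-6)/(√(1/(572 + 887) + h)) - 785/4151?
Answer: -785/4151 + I*√13870483937/9506843 ≈ -0.18911 + 0.012388*I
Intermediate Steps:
g(V) = 5 + V
m(R) = 28 + 2*R² (m(R) = (R² + R*R) + 28 = (R² + R²) + 28 = 2*R² + 28 = 28 + 2*R²)
h = -6516 (h = -6*(28 + 2*23²) = -6*(28 + 2*529) = -6*(28 + 1058) = -6*1086 = -6516)
g(-6)/(√(1/(572 + 887) + h)) - 785/4151 = (5 - 6)/(√(1/(572 + 887) - 6516)) - 785/4151 = -1/(√(1/1459 - 6516)) - 785*1/4151 = -1/(√(1/1459 - 6516)) - 785/4151 = -1/(√(-9506843/1459)) - 785/4151 = -1/(I*√13870483937/1459) - 785/4151 = -(-1)*I*√13870483937/9506843 - 785/4151 = I*√13870483937/9506843 - 785/4151 = -785/4151 + I*√13870483937/9506843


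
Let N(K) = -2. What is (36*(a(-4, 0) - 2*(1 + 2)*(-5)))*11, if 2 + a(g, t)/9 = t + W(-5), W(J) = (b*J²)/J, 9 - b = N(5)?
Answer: -191268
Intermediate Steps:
b = 11 (b = 9 - 1*(-2) = 9 + 2 = 11)
W(J) = 11*J (W(J) = (11*J²)/J = 11*J)
a(g, t) = -513 + 9*t (a(g, t) = -18 + 9*(t + 11*(-5)) = -18 + 9*(t - 55) = -18 + 9*(-55 + t) = -18 + (-495 + 9*t) = -513 + 9*t)
(36*(a(-4, 0) - 2*(1 + 2)*(-5)))*11 = (36*((-513 + 9*0) - 2*(1 + 2)*(-5)))*11 = (36*((-513 + 0) - 6*(-5)))*11 = (36*(-513 - 2*(-15)))*11 = (36*(-513 + 30))*11 = (36*(-483))*11 = -17388*11 = -191268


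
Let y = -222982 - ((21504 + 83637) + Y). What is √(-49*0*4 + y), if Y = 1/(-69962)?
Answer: 5*I*√64242302375186/69962 ≈ 572.82*I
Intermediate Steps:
Y = -1/69962 ≈ -1.4293e-5
y = -22956141325/69962 (y = -222982 - ((21504 + 83637) - 1/69962) = -222982 - (105141 - 1/69962) = -222982 - 1*7355874641/69962 = -222982 - 7355874641/69962 = -22956141325/69962 ≈ -3.2812e+5)
√(-49*0*4 + y) = √(-49*0*4 - 22956141325/69962) = √(0*4 - 22956141325/69962) = √(0 - 22956141325/69962) = √(-22956141325/69962) = 5*I*√64242302375186/69962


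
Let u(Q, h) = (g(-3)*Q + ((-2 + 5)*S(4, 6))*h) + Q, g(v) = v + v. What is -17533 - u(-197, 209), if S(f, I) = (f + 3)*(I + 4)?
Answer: -62408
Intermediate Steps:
g(v) = 2*v
S(f, I) = (3 + f)*(4 + I)
u(Q, h) = -5*Q + 210*h (u(Q, h) = ((2*(-3))*Q + ((-2 + 5)*(12 + 3*6 + 4*4 + 6*4))*h) + Q = (-6*Q + (3*(12 + 18 + 16 + 24))*h) + Q = (-6*Q + (3*70)*h) + Q = (-6*Q + 210*h) + Q = -5*Q + 210*h)
-17533 - u(-197, 209) = -17533 - (-5*(-197) + 210*209) = -17533 - (985 + 43890) = -17533 - 1*44875 = -17533 - 44875 = -62408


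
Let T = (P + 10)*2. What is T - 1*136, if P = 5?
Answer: -106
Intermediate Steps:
T = 30 (T = (5 + 10)*2 = 15*2 = 30)
T - 1*136 = 30 - 1*136 = 30 - 136 = -106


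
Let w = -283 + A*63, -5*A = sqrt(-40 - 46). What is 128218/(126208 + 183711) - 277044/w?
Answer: 607768472457562/726313461721 - 87268860*I*sqrt(86)/2343559 ≈ 836.79 - 345.33*I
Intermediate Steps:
A = -I*sqrt(86)/5 (A = -sqrt(-40 - 46)/5 = -I*sqrt(86)/5 ≈ -1.8547*I)
w = -283 - 63*I*sqrt(86)/5 (w = -283 - I*sqrt(86)/5*63 = -283 - 63*I*sqrt(86)/5 ≈ -283.0 - 116.85*I)
128218/(126208 + 183711) - 277044/w = 128218/(126208 + 183711) - 277044/(-283 - 63*I*sqrt(86)/5) = 128218/309919 - 277044/(-283 - 63*I*sqrt(86)/5)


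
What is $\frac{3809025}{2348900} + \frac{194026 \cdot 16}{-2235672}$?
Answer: $\frac{6118838987}{26256849804} \approx 0.23304$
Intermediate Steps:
$\frac{3809025}{2348900} + \frac{194026 \cdot 16}{-2235672} = 3809025 \cdot \frac{1}{2348900} + 3104416 \left(- \frac{1}{2235672}\right) = \frac{152361}{93956} - \frac{388052}{279459} = \frac{6118838987}{26256849804}$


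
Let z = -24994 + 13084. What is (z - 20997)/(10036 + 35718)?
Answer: -32907/45754 ≈ -0.71922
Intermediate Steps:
z = -11910
(z - 20997)/(10036 + 35718) = (-11910 - 20997)/(10036 + 35718) = -32907/45754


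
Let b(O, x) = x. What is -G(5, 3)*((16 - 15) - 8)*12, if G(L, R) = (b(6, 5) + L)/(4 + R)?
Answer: 120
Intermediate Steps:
G(L, R) = (5 + L)/(4 + R)
-G(5, 3)*((16 - 15) - 8)*12 = -((5 + 5)/(4 + 3))*((16 - 15) - 8)*12 = -(10/7)*(1 - 8)*12 = -((⅐)*10)*(-7)*12 = -(10/7)*(-7)*12 = -(-10)*12 = -1*(-120) = 120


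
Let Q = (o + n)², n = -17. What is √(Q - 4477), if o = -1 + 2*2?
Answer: I*√4281 ≈ 65.429*I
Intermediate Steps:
o = 3 (o = -1 + 4 = 3)
Q = 196 (Q = (3 - 17)² = (-14)² = 196)
√(Q - 4477) = √(196 - 4477) = √(-4281) = I*√4281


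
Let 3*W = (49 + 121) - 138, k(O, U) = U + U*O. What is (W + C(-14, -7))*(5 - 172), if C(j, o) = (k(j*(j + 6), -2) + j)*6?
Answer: 716096/3 ≈ 2.3870e+5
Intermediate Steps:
k(O, U) = U + O*U
C(j, o) = -12 + 6*j - 12*j*(6 + j) (C(j, o) = (-2*(1 + j*(j + 6)) + j)*6 = (-2*(1 + j*(6 + j)) + j)*6 = ((-2 - 2*j*(6 + j)) + j)*6 = (-2 + j - 2*j*(6 + j))*6 = -12 + 6*j - 12*j*(6 + j))
W = 32/3 (W = ((49 + 121) - 138)/3 = (170 - 138)/3 = (⅓)*32 = 32/3 ≈ 10.667)
(W + C(-14, -7))*(5 - 172) = (32/3 + (-12 + 6*(-14) - 12*(-14)*(6 - 14)))*(5 - 172) = (32/3 + (-12 - 84 - 12*(-14)*(-8)))*(-167) = (32/3 + (-12 - 84 - 1344))*(-167) = (32/3 - 1440)*(-167) = -4288/3*(-167) = 716096/3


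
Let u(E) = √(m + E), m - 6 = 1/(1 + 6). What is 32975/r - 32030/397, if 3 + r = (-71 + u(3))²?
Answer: -18226617600295/245976322458 + 65554300*√7/309793857 ≈ -73.539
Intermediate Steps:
m = 43/7 (m = 6 + 1/(1 + 6) = 6 + 1/7 = 6 + ⅐ = 43/7 ≈ 6.1429)
u(E) = √(43/7 + E)
r = -3 + (-71 + 8*√7/7)² (r = -3 + (-71 + √(301 + 49*3)/7)² = -3 + (-71 + √(301 + 147)/7)² = -3 + (-71 + √448/7)² = -3 + (-71 + (8*√7)/7)² = -3 + (-71 + 8*√7/7)² ≈ 4617.8)
32975/r - 32030/397 = 32975/(35330/7 - 1136*√7/7) - 32030/397 = -32030/397 + 32975/(35330/7 - 1136*√7/7)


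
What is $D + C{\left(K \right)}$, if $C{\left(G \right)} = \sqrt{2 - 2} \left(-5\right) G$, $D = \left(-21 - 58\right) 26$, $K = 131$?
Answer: $-2054$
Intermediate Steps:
$D = -2054$ ($D = \left(-79\right) 26 = -2054$)
$C{\left(G \right)} = 0$ ($C{\left(G \right)} = \sqrt{0} \left(-5\right) G = 0 \left(-5\right) G = 0 G = 0$)
$D + C{\left(K \right)} = -2054 + 0 = -2054$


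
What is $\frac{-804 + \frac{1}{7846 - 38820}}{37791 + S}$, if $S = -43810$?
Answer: $\frac{24903097}{186432506} \approx 0.13358$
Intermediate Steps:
$\frac{-804 + \frac{1}{7846 - 38820}}{37791 + S} = \frac{-804 + \frac{1}{7846 - 38820}}{37791 - 43810} = \frac{-804 + \frac{1}{-30974}}{-6019} = \left(-804 - \frac{1}{30974}\right) \left(- \frac{1}{6019}\right) = \left(- \frac{24903097}{30974}\right) \left(- \frac{1}{6019}\right) = \frac{24903097}{186432506}$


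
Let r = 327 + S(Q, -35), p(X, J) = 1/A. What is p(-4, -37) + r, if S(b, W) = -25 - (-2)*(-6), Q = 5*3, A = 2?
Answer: 581/2 ≈ 290.50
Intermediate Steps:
p(X, J) = ½ (p(X, J) = 1/2 = ½)
Q = 15
S(b, W) = -37 (S(b, W) = -25 - 1*12 = -25 - 12 = -37)
r = 290 (r = 327 - 37 = 290)
p(-4, -37) + r = ½ + 290 = 581/2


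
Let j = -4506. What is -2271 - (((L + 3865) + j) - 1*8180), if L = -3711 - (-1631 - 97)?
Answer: 8533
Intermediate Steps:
L = -1983 (L = -3711 - 1*(-1728) = -3711 + 1728 = -1983)
-2271 - (((L + 3865) + j) - 1*8180) = -2271 - (((-1983 + 3865) - 4506) - 1*8180) = -2271 - ((1882 - 4506) - 8180) = -2271 - (-2624 - 8180) = -2271 - 1*(-10804) = -2271 + 10804 = 8533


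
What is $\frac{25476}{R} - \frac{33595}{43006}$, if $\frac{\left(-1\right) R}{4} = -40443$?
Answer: $- \frac{361592457}{579763886} \approx -0.62369$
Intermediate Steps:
$R = 161772$ ($R = \left(-4\right) \left(-40443\right) = 161772$)
$\frac{25476}{R} - \frac{33595}{43006} = \frac{25476}{161772} - \frac{33595}{43006} = 25476 \cdot \frac{1}{161772} - \frac{33595}{43006} = \frac{2123}{13481} - \frac{33595}{43006} = - \frac{361592457}{579763886}$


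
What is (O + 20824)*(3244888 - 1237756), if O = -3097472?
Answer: -6175238653536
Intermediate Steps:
(O + 20824)*(3244888 - 1237756) = (-3097472 + 20824)*(3244888 - 1237756) = -3076648*2007132 = -6175238653536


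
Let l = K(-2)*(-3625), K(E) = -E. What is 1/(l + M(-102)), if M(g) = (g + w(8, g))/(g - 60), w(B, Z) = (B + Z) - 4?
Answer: -81/587150 ≈ -0.00013795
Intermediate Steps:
w(B, Z) = -4 + B + Z
l = -7250 (l = -1*(-2)*(-3625) = 2*(-3625) = -7250)
M(g) = (4 + 2*g)/(-60 + g) (M(g) = (g + (-4 + 8 + g))/(g - 60) = (g + (4 + g))/(-60 + g) = (4 + 2*g)/(-60 + g))
1/(l + M(-102)) = 1/(-7250 + 2*(2 - 102)/(-60 - 102)) = 1/(-7250 + 2*(-100)/(-162)) = 1/(-7250 + 2*(-1/162)*(-100)) = 1/(-7250 + 100/81) = 1/(-587150/81) = -81/587150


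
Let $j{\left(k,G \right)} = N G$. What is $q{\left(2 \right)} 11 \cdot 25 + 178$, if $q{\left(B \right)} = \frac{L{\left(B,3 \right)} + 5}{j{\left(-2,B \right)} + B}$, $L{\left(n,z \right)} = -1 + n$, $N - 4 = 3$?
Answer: $\frac{2249}{8} \approx 281.13$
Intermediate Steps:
$N = 7$ ($N = 4 + 3 = 7$)
$j{\left(k,G \right)} = 7 G$
$q{\left(B \right)} = \frac{4 + B}{8 B}$ ($q{\left(B \right)} = \frac{\left(-1 + B\right) + 5}{7 B + B} = \frac{4 + B}{8 B}$)
$q{\left(2 \right)} 11 \cdot 25 + 178 = \frac{4 + 2}{8 \cdot 2} \cdot 11 \cdot 25 + 178 = \frac{1}{8} \cdot \frac{1}{2} \cdot 6 \cdot 275 + 178 = \frac{3}{8} \cdot 275 + 178 = \frac{825}{8} + 178 = \frac{2249}{8}$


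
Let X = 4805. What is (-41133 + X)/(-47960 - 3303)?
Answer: 36328/51263 ≈ 0.70866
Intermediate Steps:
(-41133 + X)/(-47960 - 3303) = (-41133 + 4805)/(-47960 - 3303) = -36328/(-51263) = -36328*(-1/51263) = 36328/51263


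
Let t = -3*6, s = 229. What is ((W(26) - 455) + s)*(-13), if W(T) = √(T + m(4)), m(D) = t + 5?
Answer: 2938 - 13*√13 ≈ 2891.1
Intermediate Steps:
t = -18
m(D) = -13 (m(D) = -18 + 5 = -13)
W(T) = √(-13 + T) (W(T) = √(T - 13) = √(-13 + T))
((W(26) - 455) + s)*(-13) = ((√(-13 + 26) - 455) + 229)*(-13) = ((√13 - 455) + 229)*(-13) = ((-455 + √13) + 229)*(-13) = (-226 + √13)*(-13) = 2938 - 13*√13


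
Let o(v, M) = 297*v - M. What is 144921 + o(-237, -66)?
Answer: 74598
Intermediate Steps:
o(v, M) = -M + 297*v
144921 + o(-237, -66) = 144921 + (-1*(-66) + 297*(-237)) = 144921 + (66 - 70389) = 144921 - 70323 = 74598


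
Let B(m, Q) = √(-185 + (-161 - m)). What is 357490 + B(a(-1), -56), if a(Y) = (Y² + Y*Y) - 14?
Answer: 357490 + I*√334 ≈ 3.5749e+5 + 18.276*I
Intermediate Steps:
a(Y) = -14 + 2*Y² (a(Y) = (Y² + Y²) - 14 = 2*Y² - 14 = -14 + 2*Y²)
B(m, Q) = √(-346 - m)
357490 + B(a(-1), -56) = 357490 + √(-346 - (-14 + 2*(-1)²)) = 357490 + √(-346 - (-14 + 2*1)) = 357490 + √(-346 - (-14 + 2)) = 357490 + √(-346 - 1*(-12)) = 357490 + √(-346 + 12) = 357490 + √(-334) = 357490 + I*√334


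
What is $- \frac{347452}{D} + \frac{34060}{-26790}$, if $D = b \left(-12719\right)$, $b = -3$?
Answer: $- \frac{50513650}{4867743} \approx -10.377$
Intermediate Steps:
$D = 38157$ ($D = \left(-3\right) \left(-12719\right) = 38157$)
$- \frac{347452}{D} + \frac{34060}{-26790} = - \frac{347452}{38157} + \frac{34060}{-26790} = \left(-347452\right) \frac{1}{38157} + 34060 \left(- \frac{1}{26790}\right) = - \frac{49636}{5451} - \frac{3406}{2679} = - \frac{50513650}{4867743}$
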